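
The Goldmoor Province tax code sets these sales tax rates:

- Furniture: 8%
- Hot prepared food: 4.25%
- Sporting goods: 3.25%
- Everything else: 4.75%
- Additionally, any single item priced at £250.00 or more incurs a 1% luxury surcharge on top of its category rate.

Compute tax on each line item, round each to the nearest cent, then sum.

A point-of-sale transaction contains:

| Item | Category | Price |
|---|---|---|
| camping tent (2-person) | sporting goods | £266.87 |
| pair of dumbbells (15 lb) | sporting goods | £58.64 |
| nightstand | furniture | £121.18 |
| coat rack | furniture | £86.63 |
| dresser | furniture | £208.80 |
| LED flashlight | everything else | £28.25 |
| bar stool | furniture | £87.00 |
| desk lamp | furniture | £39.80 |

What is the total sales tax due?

Camping tent (2-person) £266.87: sporting goods → 3.25% + 1% surcharge = 4.25% → £11.34
Pair of dumbbells (15 lb) £58.64: sporting goods → 3.25% → £1.91
Nightstand £121.18: furniture → 8% → £9.69
Coat rack £86.63: furniture → 8% → £6.93
Dresser £208.80: furniture → 8% → £16.70
LED flashlight £28.25: everything else → 4.75% → £1.34
Bar stool £87.00: furniture → 8% → £6.96
Desk lamp £39.80: furniture → 8% → £3.18
Total tax = £11.34 + £1.91 + £9.69 + £6.93 + £16.70 + £1.34 + £6.96 + £3.18 = £58.05

£58.05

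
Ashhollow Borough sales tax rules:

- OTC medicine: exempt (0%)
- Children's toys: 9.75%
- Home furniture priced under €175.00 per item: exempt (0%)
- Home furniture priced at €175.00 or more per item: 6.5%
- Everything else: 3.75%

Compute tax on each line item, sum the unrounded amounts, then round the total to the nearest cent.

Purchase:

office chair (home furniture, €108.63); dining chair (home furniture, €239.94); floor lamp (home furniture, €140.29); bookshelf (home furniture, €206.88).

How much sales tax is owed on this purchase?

Office chair €108.63: home furniture, under €175.00 → 0% → €0.00
Dining chair €239.94: home furniture, €175.00 or more → 6.5% → €15.5961
Floor lamp €140.29: home furniture, under €175.00 → 0% → €0.00
Bookshelf €206.88: home furniture, €175.00 or more → 6.5% → €13.4472
Unrounded tax sum = €29.0433 → €29.04

€29.04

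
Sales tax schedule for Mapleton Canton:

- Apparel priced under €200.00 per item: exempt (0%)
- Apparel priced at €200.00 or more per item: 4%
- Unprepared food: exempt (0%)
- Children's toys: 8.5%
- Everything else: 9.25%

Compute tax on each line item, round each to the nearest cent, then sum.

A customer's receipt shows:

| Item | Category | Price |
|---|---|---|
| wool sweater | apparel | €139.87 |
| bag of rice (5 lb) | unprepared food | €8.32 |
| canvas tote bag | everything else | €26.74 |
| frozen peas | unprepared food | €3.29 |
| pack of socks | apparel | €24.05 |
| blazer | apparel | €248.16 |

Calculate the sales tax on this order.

Wool sweater €139.87: apparel, under €200.00 → 0% → €0.00
Bag of rice (5 lb) €8.32: unprepared food → 0% → €0.00
Canvas tote bag €26.74: everything else → 9.25% → €2.47
Frozen peas €3.29: unprepared food → 0% → €0.00
Pack of socks €24.05: apparel, under €200.00 → 0% → €0.00
Blazer €248.16: apparel, €200.00 or more → 4% → €9.93
Total tax = €2.47 + €9.93 = €12.40

€12.40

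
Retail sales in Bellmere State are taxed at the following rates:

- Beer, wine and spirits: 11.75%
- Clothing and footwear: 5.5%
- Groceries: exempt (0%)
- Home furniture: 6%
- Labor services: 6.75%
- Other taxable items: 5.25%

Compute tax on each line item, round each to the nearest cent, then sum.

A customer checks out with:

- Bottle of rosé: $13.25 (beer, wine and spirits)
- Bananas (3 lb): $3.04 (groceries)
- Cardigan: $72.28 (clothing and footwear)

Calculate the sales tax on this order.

Bottle of rosé $13.25: beer, wine and spirits → 11.75% → $1.56
Bananas (3 lb) $3.04: groceries → 0% → $0.00
Cardigan $72.28: clothing and footwear → 5.5% → $3.98
Total tax = $1.56 + $3.98 = $5.54

$5.54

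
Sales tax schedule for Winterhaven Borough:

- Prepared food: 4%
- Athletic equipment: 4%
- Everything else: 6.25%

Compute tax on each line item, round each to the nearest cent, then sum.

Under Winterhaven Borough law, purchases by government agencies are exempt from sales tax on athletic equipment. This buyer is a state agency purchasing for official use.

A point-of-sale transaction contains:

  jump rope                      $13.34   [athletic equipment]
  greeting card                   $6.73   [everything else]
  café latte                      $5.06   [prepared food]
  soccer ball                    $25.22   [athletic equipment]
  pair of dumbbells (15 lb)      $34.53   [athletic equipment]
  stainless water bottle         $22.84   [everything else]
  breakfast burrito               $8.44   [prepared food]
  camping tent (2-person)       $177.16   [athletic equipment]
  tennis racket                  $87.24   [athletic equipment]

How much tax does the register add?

Jump rope $13.34: athletic equipment, buyer-exempt → 0% → $0.00
Greeting card $6.73: everything else → 6.25% → $0.42
Café latte $5.06: prepared food → 4% → $0.20
Soccer ball $25.22: athletic equipment, buyer-exempt → 0% → $0.00
Pair of dumbbells (15 lb) $34.53: athletic equipment, buyer-exempt → 0% → $0.00
Stainless water bottle $22.84: everything else → 6.25% → $1.43
Breakfast burrito $8.44: prepared food → 4% → $0.34
Camping tent (2-person) $177.16: athletic equipment, buyer-exempt → 0% → $0.00
Tennis racket $87.24: athletic equipment, buyer-exempt → 0% → $0.00
Total tax = $0.42 + $0.20 + $1.43 + $0.34 = $2.39

$2.39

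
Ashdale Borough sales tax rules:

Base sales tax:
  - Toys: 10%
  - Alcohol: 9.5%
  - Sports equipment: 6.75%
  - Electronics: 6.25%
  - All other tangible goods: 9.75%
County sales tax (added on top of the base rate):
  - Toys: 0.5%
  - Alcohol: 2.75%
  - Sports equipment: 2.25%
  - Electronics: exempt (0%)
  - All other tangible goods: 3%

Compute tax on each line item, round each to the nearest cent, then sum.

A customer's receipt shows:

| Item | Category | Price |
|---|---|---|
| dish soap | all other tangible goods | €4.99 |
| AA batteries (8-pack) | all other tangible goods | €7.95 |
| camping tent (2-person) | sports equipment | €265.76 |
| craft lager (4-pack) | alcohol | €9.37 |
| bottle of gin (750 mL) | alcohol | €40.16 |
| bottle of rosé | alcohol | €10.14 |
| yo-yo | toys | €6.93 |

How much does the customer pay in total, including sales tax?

€378.91

Dish soap €4.99: all other tangible goods → 9.75% + 3% county = 12.75% → €0.64
AA batteries (8-pack) €7.95: all other tangible goods → 9.75% + 3% county = 12.75% → €1.01
Camping tent (2-person) €265.76: sports equipment → 6.75% + 2.25% county = 9% → €23.92
Craft lager (4-pack) €9.37: alcohol → 9.5% + 2.75% county = 12.25% → €1.15
Bottle of gin (750 mL) €40.16: alcohol → 9.5% + 2.75% county = 12.25% → €4.92
Bottle of rosé €10.14: alcohol → 9.5% + 2.75% county = 12.25% → €1.24
Yo-yo €6.93: toys → 10% + 0.5% county = 10.5% → €0.73
Subtotal = €345.30; tax = €33.61; total due = €378.91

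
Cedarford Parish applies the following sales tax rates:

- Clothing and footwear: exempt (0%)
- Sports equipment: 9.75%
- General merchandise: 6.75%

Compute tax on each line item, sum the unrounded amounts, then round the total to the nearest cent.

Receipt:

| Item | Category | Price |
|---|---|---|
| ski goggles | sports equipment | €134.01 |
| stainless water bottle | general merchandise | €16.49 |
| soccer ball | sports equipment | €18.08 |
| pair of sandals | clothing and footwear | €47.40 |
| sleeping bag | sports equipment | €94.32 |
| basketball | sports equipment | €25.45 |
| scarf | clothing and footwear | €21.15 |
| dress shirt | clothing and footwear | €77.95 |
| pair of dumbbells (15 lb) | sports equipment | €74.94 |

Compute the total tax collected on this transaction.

Ski goggles €134.01: sports equipment → 9.75% → €13.065975
Stainless water bottle €16.49: general merchandise → 6.75% → €1.113075
Soccer ball €18.08: sports equipment → 9.75% → €1.7628
Pair of sandals €47.40: clothing and footwear → 0% → €0.00
Sleeping bag €94.32: sports equipment → 9.75% → €9.1962
Basketball €25.45: sports equipment → 9.75% → €2.481375
Scarf €21.15: clothing and footwear → 0% → €0.00
Dress shirt €77.95: clothing and footwear → 0% → €0.00
Pair of dumbbells (15 lb) €74.94: sports equipment → 9.75% → €7.30665
Unrounded tax sum = €34.926075 → €34.93

€34.93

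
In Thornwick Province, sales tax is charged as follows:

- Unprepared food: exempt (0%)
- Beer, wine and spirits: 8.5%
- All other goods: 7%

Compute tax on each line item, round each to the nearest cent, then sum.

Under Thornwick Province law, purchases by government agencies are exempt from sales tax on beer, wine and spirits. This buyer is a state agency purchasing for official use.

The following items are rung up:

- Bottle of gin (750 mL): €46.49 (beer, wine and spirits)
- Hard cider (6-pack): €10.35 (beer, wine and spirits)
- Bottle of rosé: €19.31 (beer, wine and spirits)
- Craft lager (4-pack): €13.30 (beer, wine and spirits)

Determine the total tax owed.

Bottle of gin (750 mL) €46.49: beer, wine and spirits, buyer-exempt → 0% → €0.00
Hard cider (6-pack) €10.35: beer, wine and spirits, buyer-exempt → 0% → €0.00
Bottle of rosé €19.31: beer, wine and spirits, buyer-exempt → 0% → €0.00
Craft lager (4-pack) €13.30: beer, wine and spirits, buyer-exempt → 0% → €0.00
Total tax = €0.00

€0.00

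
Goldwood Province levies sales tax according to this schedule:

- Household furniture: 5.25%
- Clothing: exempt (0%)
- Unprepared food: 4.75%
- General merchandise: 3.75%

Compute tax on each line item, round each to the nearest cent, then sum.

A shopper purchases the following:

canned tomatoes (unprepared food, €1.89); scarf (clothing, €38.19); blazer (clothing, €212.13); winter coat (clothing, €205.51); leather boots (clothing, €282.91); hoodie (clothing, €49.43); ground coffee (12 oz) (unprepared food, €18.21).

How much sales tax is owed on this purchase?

€0.95

Canned tomatoes €1.89: unprepared food → 4.75% → €0.09
Scarf €38.19: clothing → 0% → €0.00
Blazer €212.13: clothing → 0% → €0.00
Winter coat €205.51: clothing → 0% → €0.00
Leather boots €282.91: clothing → 0% → €0.00
Hoodie €49.43: clothing → 0% → €0.00
Ground coffee (12 oz) €18.21: unprepared food → 4.75% → €0.86
Total tax = €0.09 + €0.86 = €0.95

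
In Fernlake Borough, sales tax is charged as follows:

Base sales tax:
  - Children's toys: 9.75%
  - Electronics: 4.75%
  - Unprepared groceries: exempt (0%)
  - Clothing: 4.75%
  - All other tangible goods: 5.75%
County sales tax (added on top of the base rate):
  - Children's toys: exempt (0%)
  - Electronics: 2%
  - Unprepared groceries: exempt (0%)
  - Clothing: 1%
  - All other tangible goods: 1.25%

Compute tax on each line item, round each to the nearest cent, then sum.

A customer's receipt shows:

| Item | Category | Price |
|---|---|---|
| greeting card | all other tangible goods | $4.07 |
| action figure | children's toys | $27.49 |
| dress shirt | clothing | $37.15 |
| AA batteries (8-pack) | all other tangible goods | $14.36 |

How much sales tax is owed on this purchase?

Greeting card $4.07: all other tangible goods → 5.75% + 1.25% county = 7% → $0.28
Action figure $27.49: children's toys → 9.75% + 0% county = 9.75% → $2.68
Dress shirt $37.15: clothing → 4.75% + 1% county = 5.75% → $2.14
AA batteries (8-pack) $14.36: all other tangible goods → 5.75% + 1.25% county = 7% → $1.01
Total tax = $0.28 + $2.68 + $2.14 + $1.01 = $6.11

$6.11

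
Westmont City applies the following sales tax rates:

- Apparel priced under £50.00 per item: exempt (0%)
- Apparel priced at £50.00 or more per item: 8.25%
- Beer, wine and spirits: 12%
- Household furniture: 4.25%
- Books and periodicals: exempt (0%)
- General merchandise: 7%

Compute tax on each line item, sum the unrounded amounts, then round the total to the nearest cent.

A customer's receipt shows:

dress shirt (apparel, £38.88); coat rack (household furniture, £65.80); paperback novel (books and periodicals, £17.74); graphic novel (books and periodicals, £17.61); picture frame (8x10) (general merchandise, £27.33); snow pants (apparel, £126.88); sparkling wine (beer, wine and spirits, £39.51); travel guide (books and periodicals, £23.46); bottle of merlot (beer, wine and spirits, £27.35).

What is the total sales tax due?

£23.20

Dress shirt £38.88: apparel, under £50.00 → 0% → £0.00
Coat rack £65.80: household furniture → 4.25% → £2.7965
Paperback novel £17.74: books and periodicals → 0% → £0.00
Graphic novel £17.61: books and periodicals → 0% → £0.00
Picture frame (8x10) £27.33: general merchandise → 7% → £1.9131
Snow pants £126.88: apparel, £50.00 or more → 8.25% → £10.4676
Sparkling wine £39.51: beer, wine and spirits → 12% → £4.7412
Travel guide £23.46: books and periodicals → 0% → £0.00
Bottle of merlot £27.35: beer, wine and spirits → 12% → £3.282
Unrounded tax sum = £23.2004 → £23.20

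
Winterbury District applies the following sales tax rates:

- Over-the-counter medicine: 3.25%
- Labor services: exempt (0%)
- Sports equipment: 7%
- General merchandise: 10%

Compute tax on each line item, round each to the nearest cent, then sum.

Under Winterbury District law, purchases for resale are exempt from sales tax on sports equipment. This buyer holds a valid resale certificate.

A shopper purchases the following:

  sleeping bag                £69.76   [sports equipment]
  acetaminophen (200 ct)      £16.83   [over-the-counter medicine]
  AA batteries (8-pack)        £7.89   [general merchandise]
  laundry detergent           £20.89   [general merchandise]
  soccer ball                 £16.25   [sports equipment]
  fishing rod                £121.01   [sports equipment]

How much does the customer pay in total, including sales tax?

Sleeping bag £69.76: sports equipment, buyer-exempt → 0% → £0.00
Acetaminophen (200 ct) £16.83: over-the-counter medicine → 3.25% → £0.55
AA batteries (8-pack) £7.89: general merchandise → 10% → £0.79
Laundry detergent £20.89: general merchandise → 10% → £2.09
Soccer ball £16.25: sports equipment, buyer-exempt → 0% → £0.00
Fishing rod £121.01: sports equipment, buyer-exempt → 0% → £0.00
Subtotal = £252.63; tax = £3.43; total due = £256.06

£256.06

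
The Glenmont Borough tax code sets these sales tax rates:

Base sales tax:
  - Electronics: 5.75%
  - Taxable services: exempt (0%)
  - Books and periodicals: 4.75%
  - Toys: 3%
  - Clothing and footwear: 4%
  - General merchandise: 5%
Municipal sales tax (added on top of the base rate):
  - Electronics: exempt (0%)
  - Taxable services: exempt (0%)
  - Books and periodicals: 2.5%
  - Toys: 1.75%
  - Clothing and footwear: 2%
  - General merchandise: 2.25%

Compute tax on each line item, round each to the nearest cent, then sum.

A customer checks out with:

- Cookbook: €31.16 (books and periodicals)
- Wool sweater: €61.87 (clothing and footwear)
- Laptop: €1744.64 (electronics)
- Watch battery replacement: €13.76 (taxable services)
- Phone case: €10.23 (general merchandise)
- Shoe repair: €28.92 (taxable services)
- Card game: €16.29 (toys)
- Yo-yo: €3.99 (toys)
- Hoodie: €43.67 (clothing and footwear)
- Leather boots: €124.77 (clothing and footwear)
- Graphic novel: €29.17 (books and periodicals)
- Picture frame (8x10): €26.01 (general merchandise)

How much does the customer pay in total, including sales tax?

€2256.58

Cookbook €31.16: books and periodicals → 4.75% + 2.5% municipal = 7.25% → €2.26
Wool sweater €61.87: clothing and footwear → 4% + 2% municipal = 6% → €3.71
Laptop €1744.64: electronics → 5.75% + 0% municipal = 5.75% → €100.32
Watch battery replacement €13.76: taxable services → 0% + 0% municipal = 0% → €0.00
Phone case €10.23: general merchandise → 5% + 2.25% municipal = 7.25% → €0.74
Shoe repair €28.92: taxable services → 0% + 0% municipal = 0% → €0.00
Card game €16.29: toys → 3% + 1.75% municipal = 4.75% → €0.77
Yo-yo €3.99: toys → 3% + 1.75% municipal = 4.75% → €0.19
Hoodie €43.67: clothing and footwear → 4% + 2% municipal = 6% → €2.62
Leather boots €124.77: clothing and footwear → 4% + 2% municipal = 6% → €7.49
Graphic novel €29.17: books and periodicals → 4.75% + 2.5% municipal = 7.25% → €2.11
Picture frame (8x10) €26.01: general merchandise → 5% + 2.25% municipal = 7.25% → €1.89
Subtotal = €2134.48; tax = €122.10; total due = €2256.58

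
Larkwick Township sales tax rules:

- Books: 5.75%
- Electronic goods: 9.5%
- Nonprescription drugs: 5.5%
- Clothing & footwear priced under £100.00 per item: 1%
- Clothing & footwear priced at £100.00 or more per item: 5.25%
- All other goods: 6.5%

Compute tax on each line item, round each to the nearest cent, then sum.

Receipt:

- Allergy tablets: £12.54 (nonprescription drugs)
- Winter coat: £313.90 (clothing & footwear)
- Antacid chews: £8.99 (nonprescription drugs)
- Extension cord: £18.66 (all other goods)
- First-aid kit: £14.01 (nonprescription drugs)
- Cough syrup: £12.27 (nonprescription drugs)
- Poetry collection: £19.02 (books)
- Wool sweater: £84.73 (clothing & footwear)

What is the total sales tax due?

£22.25

Allergy tablets £12.54: nonprescription drugs → 5.5% → £0.69
Winter coat £313.90: clothing & footwear, £100.00 or more → 5.25% → £16.48
Antacid chews £8.99: nonprescription drugs → 5.5% → £0.49
Extension cord £18.66: all other goods → 6.5% → £1.21
First-aid kit £14.01: nonprescription drugs → 5.5% → £0.77
Cough syrup £12.27: nonprescription drugs → 5.5% → £0.67
Poetry collection £19.02: books → 5.75% → £1.09
Wool sweater £84.73: clothing & footwear, under £100.00 → 1% → £0.85
Total tax = £0.69 + £16.48 + £0.49 + £1.21 + £0.77 + £0.67 + £1.09 + £0.85 = £22.25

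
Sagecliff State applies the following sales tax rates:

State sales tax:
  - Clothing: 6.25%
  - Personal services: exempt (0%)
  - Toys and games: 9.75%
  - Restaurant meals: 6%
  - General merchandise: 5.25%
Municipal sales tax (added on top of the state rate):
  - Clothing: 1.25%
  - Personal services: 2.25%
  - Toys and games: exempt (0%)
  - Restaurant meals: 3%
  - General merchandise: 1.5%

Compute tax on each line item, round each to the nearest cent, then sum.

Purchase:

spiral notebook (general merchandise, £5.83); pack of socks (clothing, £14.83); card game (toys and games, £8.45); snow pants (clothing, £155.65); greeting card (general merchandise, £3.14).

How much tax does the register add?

Spiral notebook £5.83: general merchandise → 5.25% + 1.5% municipal = 6.75% → £0.39
Pack of socks £14.83: clothing → 6.25% + 1.25% municipal = 7.5% → £1.11
Card game £8.45: toys and games → 9.75% + 0% municipal = 9.75% → £0.82
Snow pants £155.65: clothing → 6.25% + 1.25% municipal = 7.5% → £11.67
Greeting card £3.14: general merchandise → 5.25% + 1.5% municipal = 6.75% → £0.21
Total tax = £0.39 + £1.11 + £0.82 + £11.67 + £0.21 = £14.20

£14.20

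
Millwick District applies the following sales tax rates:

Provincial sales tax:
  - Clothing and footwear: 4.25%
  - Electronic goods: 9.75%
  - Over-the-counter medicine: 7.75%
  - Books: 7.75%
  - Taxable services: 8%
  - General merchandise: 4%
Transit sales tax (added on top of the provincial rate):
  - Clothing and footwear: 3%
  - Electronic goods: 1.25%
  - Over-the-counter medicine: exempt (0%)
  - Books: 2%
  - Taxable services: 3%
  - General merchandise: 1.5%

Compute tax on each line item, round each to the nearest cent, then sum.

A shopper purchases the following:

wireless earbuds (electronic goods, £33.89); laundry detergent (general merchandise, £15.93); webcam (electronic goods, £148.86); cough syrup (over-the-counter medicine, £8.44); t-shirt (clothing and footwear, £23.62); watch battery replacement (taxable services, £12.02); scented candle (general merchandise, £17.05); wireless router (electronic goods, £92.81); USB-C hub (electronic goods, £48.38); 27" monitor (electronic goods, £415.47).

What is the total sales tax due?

£86.83

Wireless earbuds £33.89: electronic goods → 9.75% + 1.25% transit = 11% → £3.73
Laundry detergent £15.93: general merchandise → 4% + 1.5% transit = 5.5% → £0.88
Webcam £148.86: electronic goods → 9.75% + 1.25% transit = 11% → £16.37
Cough syrup £8.44: over-the-counter medicine → 7.75% + 0% transit = 7.75% → £0.65
T-shirt £23.62: clothing and footwear → 4.25% + 3% transit = 7.25% → £1.71
Watch battery replacement £12.02: taxable services → 8% + 3% transit = 11% → £1.32
Scented candle £17.05: general merchandise → 4% + 1.5% transit = 5.5% → £0.94
Wireless router £92.81: electronic goods → 9.75% + 1.25% transit = 11% → £10.21
USB-C hub £48.38: electronic goods → 9.75% + 1.25% transit = 11% → £5.32
27" monitor £415.47: electronic goods → 9.75% + 1.25% transit = 11% → £45.70
Total tax = £3.73 + £0.88 + £16.37 + £0.65 + £1.71 + £1.32 + £0.94 + £10.21 + £5.32 + £45.70 = £86.83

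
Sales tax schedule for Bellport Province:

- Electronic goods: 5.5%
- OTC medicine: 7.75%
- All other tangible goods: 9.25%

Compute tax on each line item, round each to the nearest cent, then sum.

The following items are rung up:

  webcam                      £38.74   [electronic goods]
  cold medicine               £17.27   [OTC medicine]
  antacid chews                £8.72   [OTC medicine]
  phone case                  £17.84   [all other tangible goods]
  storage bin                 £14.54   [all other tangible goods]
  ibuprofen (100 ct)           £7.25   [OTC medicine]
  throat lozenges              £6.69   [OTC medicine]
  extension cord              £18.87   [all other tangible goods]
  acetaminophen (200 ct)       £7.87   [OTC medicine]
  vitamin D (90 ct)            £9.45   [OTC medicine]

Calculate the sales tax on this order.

£11.31

Webcam £38.74: electronic goods → 5.5% → £2.13
Cold medicine £17.27: OTC medicine → 7.75% → £1.34
Antacid chews £8.72: OTC medicine → 7.75% → £0.68
Phone case £17.84: all other tangible goods → 9.25% → £1.65
Storage bin £14.54: all other tangible goods → 9.25% → £1.34
Ibuprofen (100 ct) £7.25: OTC medicine → 7.75% → £0.56
Throat lozenges £6.69: OTC medicine → 7.75% → £0.52
Extension cord £18.87: all other tangible goods → 9.25% → £1.75
Acetaminophen (200 ct) £7.87: OTC medicine → 7.75% → £0.61
Vitamin D (90 ct) £9.45: OTC medicine → 7.75% → £0.73
Total tax = £2.13 + £1.34 + £0.68 + £1.65 + £1.34 + £0.56 + £0.52 + £1.75 + £0.61 + £0.73 = £11.31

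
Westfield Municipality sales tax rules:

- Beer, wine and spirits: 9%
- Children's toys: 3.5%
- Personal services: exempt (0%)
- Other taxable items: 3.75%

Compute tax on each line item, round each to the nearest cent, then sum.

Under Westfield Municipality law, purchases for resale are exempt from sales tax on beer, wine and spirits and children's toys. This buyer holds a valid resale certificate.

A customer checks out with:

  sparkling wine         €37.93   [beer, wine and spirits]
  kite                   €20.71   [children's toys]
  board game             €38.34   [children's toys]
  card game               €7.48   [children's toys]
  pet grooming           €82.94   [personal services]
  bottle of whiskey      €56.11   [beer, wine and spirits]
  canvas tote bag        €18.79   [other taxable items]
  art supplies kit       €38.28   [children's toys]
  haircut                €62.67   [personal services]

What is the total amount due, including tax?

Sparkling wine €37.93: beer, wine and spirits, buyer-exempt → 0% → €0.00
Kite €20.71: children's toys, buyer-exempt → 0% → €0.00
Board game €38.34: children's toys, buyer-exempt → 0% → €0.00
Card game €7.48: children's toys, buyer-exempt → 0% → €0.00
Pet grooming €82.94: personal services → 0% → €0.00
Bottle of whiskey €56.11: beer, wine and spirits, buyer-exempt → 0% → €0.00
Canvas tote bag €18.79: other taxable items → 3.75% → €0.70
Art supplies kit €38.28: children's toys, buyer-exempt → 0% → €0.00
Haircut €62.67: personal services → 0% → €0.00
Subtotal = €363.25; tax = €0.70; total due = €363.95

€363.95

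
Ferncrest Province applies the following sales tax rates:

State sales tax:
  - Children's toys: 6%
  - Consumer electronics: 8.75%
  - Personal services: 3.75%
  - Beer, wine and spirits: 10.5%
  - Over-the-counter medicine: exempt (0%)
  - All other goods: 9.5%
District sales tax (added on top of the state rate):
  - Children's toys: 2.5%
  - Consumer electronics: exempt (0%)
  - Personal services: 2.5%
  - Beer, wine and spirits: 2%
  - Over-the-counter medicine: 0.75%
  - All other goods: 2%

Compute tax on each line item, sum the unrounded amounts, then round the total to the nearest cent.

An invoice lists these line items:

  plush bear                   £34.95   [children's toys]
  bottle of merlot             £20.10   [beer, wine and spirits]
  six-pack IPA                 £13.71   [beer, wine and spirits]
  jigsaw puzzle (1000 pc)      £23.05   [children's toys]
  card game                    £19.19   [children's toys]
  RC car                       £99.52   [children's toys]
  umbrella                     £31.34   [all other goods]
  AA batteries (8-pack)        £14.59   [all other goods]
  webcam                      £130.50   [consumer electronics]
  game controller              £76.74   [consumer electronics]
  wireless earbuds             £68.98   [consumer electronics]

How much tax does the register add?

Plush bear £34.95: children's toys → 6% + 2.5% district = 8.5% → £2.97075
Bottle of merlot £20.10: beer, wine and spirits → 10.5% + 2% district = 12.5% → £2.5125
Six-pack IPA £13.71: beer, wine and spirits → 10.5% + 2% district = 12.5% → £1.71375
Jigsaw puzzle (1000 pc) £23.05: children's toys → 6% + 2.5% district = 8.5% → £1.95925
Card game £19.19: children's toys → 6% + 2.5% district = 8.5% → £1.63115
RC car £99.52: children's toys → 6% + 2.5% district = 8.5% → £8.4592
Umbrella £31.34: all other goods → 9.5% + 2% district = 11.5% → £3.6041
AA batteries (8-pack) £14.59: all other goods → 9.5% + 2% district = 11.5% → £1.67785
Webcam £130.50: consumer electronics → 8.75% + 0% district = 8.75% → £11.41875
Game controller £76.74: consumer electronics → 8.75% + 0% district = 8.75% → £6.71475
Wireless earbuds £68.98: consumer electronics → 8.75% + 0% district = 8.75% → £6.03575
Unrounded tax sum = £48.6978 → £48.70

£48.70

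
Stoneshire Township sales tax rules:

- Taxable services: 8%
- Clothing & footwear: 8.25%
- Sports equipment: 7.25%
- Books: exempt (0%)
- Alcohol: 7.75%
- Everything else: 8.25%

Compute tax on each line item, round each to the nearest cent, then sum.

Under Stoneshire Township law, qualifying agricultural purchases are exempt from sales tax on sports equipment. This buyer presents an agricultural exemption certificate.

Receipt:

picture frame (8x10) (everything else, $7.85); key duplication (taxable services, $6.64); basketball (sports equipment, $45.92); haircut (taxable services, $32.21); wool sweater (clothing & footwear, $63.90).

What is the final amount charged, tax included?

$165.55

Picture frame (8x10) $7.85: everything else → 8.25% → $0.65
Key duplication $6.64: taxable services → 8% → $0.53
Basketball $45.92: sports equipment, buyer-exempt → 0% → $0.00
Haircut $32.21: taxable services → 8% → $2.58
Wool sweater $63.90: clothing & footwear → 8.25% → $5.27
Subtotal = $156.52; tax = $9.03; total due = $165.55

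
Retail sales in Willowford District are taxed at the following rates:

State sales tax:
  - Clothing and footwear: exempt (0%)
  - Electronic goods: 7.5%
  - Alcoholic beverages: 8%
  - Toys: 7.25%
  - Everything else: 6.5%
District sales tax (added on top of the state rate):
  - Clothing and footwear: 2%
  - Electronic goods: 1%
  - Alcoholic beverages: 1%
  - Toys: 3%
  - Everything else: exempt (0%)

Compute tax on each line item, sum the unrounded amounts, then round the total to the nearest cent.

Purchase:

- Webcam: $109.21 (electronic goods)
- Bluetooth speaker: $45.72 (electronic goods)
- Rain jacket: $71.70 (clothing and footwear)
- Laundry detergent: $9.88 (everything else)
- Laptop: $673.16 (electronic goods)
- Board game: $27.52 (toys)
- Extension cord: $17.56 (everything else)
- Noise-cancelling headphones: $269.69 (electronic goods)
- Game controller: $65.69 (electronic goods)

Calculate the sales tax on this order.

$104.93

Webcam $109.21: electronic goods → 7.5% + 1% district = 8.5% → $9.28285
Bluetooth speaker $45.72: electronic goods → 7.5% + 1% district = 8.5% → $3.8862
Rain jacket $71.70: clothing and footwear → 0% + 2% district = 2% → $1.434
Laundry detergent $9.88: everything else → 6.5% + 0% district = 6.5% → $0.6422
Laptop $673.16: electronic goods → 7.5% + 1% district = 8.5% → $57.2186
Board game $27.52: toys → 7.25% + 3% district = 10.25% → $2.8208
Extension cord $17.56: everything else → 6.5% + 0% district = 6.5% → $1.1414
Noise-cancelling headphones $269.69: electronic goods → 7.5% + 1% district = 8.5% → $22.92365
Game controller $65.69: electronic goods → 7.5% + 1% district = 8.5% → $5.58365
Unrounded tax sum = $104.93335 → $104.93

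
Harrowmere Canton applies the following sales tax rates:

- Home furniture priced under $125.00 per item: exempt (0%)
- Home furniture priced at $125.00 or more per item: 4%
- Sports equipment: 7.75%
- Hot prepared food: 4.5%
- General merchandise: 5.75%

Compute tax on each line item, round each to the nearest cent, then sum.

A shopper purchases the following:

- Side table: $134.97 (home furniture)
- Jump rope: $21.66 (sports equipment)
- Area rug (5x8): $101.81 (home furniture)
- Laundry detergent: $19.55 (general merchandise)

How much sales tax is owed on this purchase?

Side table $134.97: home furniture, $125.00 or more → 4% → $5.40
Jump rope $21.66: sports equipment → 7.75% → $1.68
Area rug (5x8) $101.81: home furniture, under $125.00 → 0% → $0.00
Laundry detergent $19.55: general merchandise → 5.75% → $1.12
Total tax = $5.40 + $1.68 + $1.12 = $8.20

$8.20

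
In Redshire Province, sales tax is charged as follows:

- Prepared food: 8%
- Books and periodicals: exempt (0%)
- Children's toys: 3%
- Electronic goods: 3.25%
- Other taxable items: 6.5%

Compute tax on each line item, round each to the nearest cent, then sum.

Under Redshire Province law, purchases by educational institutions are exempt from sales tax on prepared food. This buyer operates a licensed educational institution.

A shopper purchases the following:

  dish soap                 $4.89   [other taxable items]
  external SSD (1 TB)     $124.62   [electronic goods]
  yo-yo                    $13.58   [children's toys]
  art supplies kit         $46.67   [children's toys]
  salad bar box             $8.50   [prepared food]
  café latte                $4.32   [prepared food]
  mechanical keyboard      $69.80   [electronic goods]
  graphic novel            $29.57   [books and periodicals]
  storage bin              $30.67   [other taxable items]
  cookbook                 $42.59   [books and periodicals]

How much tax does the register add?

Dish soap $4.89: other taxable items → 6.5% → $0.32
External SSD (1 TB) $124.62: electronic goods → 3.25% → $4.05
Yo-yo $13.58: children's toys → 3% → $0.41
Art supplies kit $46.67: children's toys → 3% → $1.40
Salad bar box $8.50: prepared food, buyer-exempt → 0% → $0.00
Café latte $4.32: prepared food, buyer-exempt → 0% → $0.00
Mechanical keyboard $69.80: electronic goods → 3.25% → $2.27
Graphic novel $29.57: books and periodicals → 0% → $0.00
Storage bin $30.67: other taxable items → 6.5% → $1.99
Cookbook $42.59: books and periodicals → 0% → $0.00
Total tax = $0.32 + $4.05 + $0.41 + $1.40 + $2.27 + $1.99 = $10.44

$10.44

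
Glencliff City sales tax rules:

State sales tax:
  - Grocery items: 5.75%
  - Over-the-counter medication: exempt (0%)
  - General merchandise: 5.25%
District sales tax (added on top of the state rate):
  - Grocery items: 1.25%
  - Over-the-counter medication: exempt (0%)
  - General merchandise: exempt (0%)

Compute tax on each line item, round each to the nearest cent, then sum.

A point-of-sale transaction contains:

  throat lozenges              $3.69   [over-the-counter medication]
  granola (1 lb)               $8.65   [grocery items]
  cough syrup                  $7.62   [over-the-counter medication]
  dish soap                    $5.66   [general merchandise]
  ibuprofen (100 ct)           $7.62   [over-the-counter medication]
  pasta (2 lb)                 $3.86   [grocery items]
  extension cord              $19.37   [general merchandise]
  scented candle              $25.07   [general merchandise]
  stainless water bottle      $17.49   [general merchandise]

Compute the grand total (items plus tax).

Throat lozenges $3.69: over-the-counter medication → 0% + 0% district = 0% → $0.00
Granola (1 lb) $8.65: grocery items → 5.75% + 1.25% district = 7% → $0.61
Cough syrup $7.62: over-the-counter medication → 0% + 0% district = 0% → $0.00
Dish soap $5.66: general merchandise → 5.25% + 0% district = 5.25% → $0.30
Ibuprofen (100 ct) $7.62: over-the-counter medication → 0% + 0% district = 0% → $0.00
Pasta (2 lb) $3.86: grocery items → 5.75% + 1.25% district = 7% → $0.27
Extension cord $19.37: general merchandise → 5.25% + 0% district = 5.25% → $1.02
Scented candle $25.07: general merchandise → 5.25% + 0% district = 5.25% → $1.32
Stainless water bottle $17.49: general merchandise → 5.25% + 0% district = 5.25% → $0.92
Subtotal = $99.03; tax = $4.44; total due = $103.47

$103.47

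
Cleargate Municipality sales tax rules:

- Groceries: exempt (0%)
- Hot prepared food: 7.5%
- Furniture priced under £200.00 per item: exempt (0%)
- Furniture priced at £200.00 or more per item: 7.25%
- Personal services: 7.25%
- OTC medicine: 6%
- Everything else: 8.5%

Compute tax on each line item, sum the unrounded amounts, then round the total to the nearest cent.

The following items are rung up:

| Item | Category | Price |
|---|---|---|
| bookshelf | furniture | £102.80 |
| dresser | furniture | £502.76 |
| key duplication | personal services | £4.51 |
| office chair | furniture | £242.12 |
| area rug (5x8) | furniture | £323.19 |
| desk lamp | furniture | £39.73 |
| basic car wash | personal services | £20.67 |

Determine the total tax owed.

Bookshelf £102.80: furniture, under £200.00 → 0% → £0.00
Dresser £502.76: furniture, £200.00 or more → 7.25% → £36.4501
Key duplication £4.51: personal services → 7.25% → £0.326975
Office chair £242.12: furniture, £200.00 or more → 7.25% → £17.5537
Area rug (5x8) £323.19: furniture, £200.00 or more → 7.25% → £23.431275
Desk lamp £39.73: furniture, under £200.00 → 0% → £0.00
Basic car wash £20.67: personal services → 7.25% → £1.498575
Unrounded tax sum = £79.260625 → £79.26

£79.26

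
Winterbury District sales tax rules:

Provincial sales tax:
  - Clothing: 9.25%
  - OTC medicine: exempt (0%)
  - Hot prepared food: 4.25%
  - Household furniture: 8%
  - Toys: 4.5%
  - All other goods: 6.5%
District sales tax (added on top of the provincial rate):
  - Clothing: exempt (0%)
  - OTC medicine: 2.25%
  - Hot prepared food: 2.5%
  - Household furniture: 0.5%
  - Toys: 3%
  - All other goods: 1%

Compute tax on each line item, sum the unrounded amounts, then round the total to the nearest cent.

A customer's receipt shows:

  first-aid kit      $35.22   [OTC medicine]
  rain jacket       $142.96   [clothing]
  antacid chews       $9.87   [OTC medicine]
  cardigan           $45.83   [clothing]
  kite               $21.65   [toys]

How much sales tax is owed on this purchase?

First-aid kit $35.22: OTC medicine → 0% + 2.25% district = 2.25% → $0.79245
Rain jacket $142.96: clothing → 9.25% + 0% district = 9.25% → $13.2238
Antacid chews $9.87: OTC medicine → 0% + 2.25% district = 2.25% → $0.222075
Cardigan $45.83: clothing → 9.25% + 0% district = 9.25% → $4.239275
Kite $21.65: toys → 4.5% + 3% district = 7.5% → $1.62375
Unrounded tax sum = $20.10135 → $20.10

$20.10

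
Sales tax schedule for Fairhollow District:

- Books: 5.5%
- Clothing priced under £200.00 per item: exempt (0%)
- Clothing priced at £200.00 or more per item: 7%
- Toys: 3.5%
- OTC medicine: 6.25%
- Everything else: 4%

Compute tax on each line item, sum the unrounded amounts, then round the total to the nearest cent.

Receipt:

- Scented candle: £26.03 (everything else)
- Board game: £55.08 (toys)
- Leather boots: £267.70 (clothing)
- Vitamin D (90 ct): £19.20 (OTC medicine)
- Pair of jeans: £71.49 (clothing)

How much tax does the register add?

£22.91

Scented candle £26.03: everything else → 4% → £1.0412
Board game £55.08: toys → 3.5% → £1.9278
Leather boots £267.70: clothing, £200.00 or more → 7% → £18.739
Vitamin D (90 ct) £19.20: OTC medicine → 6.25% → £1.20
Pair of jeans £71.49: clothing, under £200.00 → 0% → £0.00
Unrounded tax sum = £22.908 → £22.91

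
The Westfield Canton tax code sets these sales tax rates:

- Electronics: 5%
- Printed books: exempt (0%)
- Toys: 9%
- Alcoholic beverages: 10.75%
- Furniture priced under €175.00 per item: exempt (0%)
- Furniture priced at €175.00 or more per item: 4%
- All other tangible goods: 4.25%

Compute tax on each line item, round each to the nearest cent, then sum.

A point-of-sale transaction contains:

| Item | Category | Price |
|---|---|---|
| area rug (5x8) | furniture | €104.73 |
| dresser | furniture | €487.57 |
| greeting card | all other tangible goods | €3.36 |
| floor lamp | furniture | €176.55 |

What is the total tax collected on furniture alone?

€26.56

Area rug (5x8) €104.73: furniture, under €175.00 → 0% → €0.00
Dresser €487.57: furniture, €175.00 or more → 4% → €19.50
Floor lamp €176.55: furniture, €175.00 or more → 4% → €7.06
Tax on furniture = €0.00 + €19.50 + €7.06 = €26.56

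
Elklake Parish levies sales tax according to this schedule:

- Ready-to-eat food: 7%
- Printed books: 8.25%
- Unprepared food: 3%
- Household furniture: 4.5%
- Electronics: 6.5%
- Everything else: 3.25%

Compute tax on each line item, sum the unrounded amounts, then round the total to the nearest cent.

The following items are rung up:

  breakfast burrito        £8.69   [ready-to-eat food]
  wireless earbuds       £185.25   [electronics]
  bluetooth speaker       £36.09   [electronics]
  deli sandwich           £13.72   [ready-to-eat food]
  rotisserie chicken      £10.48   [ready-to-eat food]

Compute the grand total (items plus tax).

Breakfast burrito £8.69: ready-to-eat food → 7% → £0.6083
Wireless earbuds £185.25: electronics → 6.5% → £12.04125
Bluetooth speaker £36.09: electronics → 6.5% → £2.34585
Deli sandwich £13.72: ready-to-eat food → 7% → £0.9604
Rotisserie chicken £10.48: ready-to-eat food → 7% → £0.7336
Subtotal = £254.23; unrounded tax = £16.6894 → £16.69; total due = £270.92

£270.92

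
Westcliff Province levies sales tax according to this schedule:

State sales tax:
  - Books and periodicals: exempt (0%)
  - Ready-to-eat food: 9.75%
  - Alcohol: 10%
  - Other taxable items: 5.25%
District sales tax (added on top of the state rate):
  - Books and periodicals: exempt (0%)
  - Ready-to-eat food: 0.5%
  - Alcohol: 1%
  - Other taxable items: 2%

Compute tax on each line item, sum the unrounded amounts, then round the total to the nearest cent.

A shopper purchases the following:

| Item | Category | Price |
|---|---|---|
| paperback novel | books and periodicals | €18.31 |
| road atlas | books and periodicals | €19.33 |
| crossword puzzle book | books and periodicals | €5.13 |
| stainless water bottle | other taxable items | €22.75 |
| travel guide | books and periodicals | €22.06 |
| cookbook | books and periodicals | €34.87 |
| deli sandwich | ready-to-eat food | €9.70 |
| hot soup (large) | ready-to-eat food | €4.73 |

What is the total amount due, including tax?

€140.01

Paperback novel €18.31: books and periodicals → 0% + 0% district = 0% → €0.00
Road atlas €19.33: books and periodicals → 0% + 0% district = 0% → €0.00
Crossword puzzle book €5.13: books and periodicals → 0% + 0% district = 0% → €0.00
Stainless water bottle €22.75: other taxable items → 5.25% + 2% district = 7.25% → €1.649375
Travel guide €22.06: books and periodicals → 0% + 0% district = 0% → €0.00
Cookbook €34.87: books and periodicals → 0% + 0% district = 0% → €0.00
Deli sandwich €9.70: ready-to-eat food → 9.75% + 0.5% district = 10.25% → €0.99425
Hot soup (large) €4.73: ready-to-eat food → 9.75% + 0.5% district = 10.25% → €0.484825
Subtotal = €136.88; unrounded tax = €3.12845 → €3.13; total due = €140.01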